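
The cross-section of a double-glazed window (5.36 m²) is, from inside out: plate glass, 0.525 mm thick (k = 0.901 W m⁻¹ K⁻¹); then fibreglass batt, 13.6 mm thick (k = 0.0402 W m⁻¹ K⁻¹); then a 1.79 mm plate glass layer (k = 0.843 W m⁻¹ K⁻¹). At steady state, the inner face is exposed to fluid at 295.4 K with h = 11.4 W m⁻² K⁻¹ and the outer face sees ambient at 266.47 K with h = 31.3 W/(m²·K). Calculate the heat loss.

Series thermal resistances, inner to outer:
  R_conv,in = 1/(hA) = 1/(11.4·5.36) = 0.01637 K/W
  R_plate glass = L/(kA) = 5.25×10^-4/(0.901·5.36) = 1.087×10^-4 K/W
  R_fibreglass batt = L/(kA) = 0.0136/(0.0402·5.36) = 0.06312 K/W
  R_plate glass = L/(kA) = 0.00179/(0.843·5.36) = 3.962×10^-4 K/W
  R_conv,out = 1/(hA) = 1/(31.3·5.36) = 0.005961 K/W
ΣR = 0.01637 + 1.087×10^-4 + 0.06312 + 3.962×10^-4 + 0.005961 = 0.08596 K/W
Q = ΔT/ΣR = (295.4 K − 266.47 K)/0.08596 = 337 W

Q = 337 W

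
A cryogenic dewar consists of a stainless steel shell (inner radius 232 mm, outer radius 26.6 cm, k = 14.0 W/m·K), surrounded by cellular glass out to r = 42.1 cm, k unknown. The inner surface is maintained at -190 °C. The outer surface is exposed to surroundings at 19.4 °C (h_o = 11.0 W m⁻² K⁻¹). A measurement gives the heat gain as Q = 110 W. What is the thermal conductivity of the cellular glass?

ΣR = ΔT/Q = |-190 − 19.4|/110 = 1.904 K/W
Known resistances:
  R_stainless steel = (1/0.232 − 1/0.266)/(4πk) = 0.5509/(4π·14.0) = 0.003132 K/W
  R_conv,out = 1/(4πr²h) = 1/(4π·0.421²·11.0) = 0.04082 K/W
R_cellular glass = ΣR − ΣR_known = 1.904 − 0.04395 = 1.860 K/W
(1/r₁−1/r₂)/(4πk) = 1.860 ⇒ k = 1.384/(4π·1.860) = 0.0592 W/m·K

k = 0.0592 W/m·K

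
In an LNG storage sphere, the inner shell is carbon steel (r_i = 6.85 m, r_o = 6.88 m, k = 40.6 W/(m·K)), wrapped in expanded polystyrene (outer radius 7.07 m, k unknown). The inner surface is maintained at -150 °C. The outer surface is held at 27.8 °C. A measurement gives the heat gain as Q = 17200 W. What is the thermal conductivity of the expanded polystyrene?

ΣR = ΔT/Q = |-150 − 27.8|/17200 = 0.01034 K/W
Known resistances:
  R_carbon steel = (1/6.85 − 1/6.88)/(4πk) = 6.366×10^-4/(4π·40.6) = 1.248×10^-6 K/W
R_expanded polystyrene = ΣR − ΣR_known = 0.01034 − 1.248×10^-6 = 0.01034 K/W
(1/r₁−1/r₂)/(4πk) = 0.01034 ⇒ k = 0.003906/(4π·0.01034) = 0.0301 W/m·K

k = 0.0301 W/m·K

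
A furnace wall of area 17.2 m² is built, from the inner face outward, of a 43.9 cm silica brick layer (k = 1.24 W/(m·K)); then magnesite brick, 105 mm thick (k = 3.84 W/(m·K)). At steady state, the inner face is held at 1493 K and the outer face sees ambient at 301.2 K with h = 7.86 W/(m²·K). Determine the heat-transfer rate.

Q = 40.3 kW

Treat each layer as a resistance in series:
  R_silica brick = L/(kA) = 0.439/(1.24·17.2) = 0.02058 K/W
  R_magnesite brick = L/(kA) = 0.105/(3.84·17.2) = 0.001590 K/W
  R_conv,out = 1/(hA) = 1/(7.86·17.2) = 0.007397 K/W
ΣR = 0.02058 + 0.001590 + 0.007397 = 0.02957 K/W
Q = ΔT/ΣR = (1493 K − 301.2 K)/0.02957 = 40300 W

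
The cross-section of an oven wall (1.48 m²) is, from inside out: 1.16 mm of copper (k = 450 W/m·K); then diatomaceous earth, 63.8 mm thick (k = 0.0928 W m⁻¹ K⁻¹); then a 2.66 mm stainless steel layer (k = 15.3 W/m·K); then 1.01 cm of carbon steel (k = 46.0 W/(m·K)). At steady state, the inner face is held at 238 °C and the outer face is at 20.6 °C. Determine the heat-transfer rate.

Treat each layer as a resistance in series:
  R_copper = L/(kA) = 0.00116/(450·1.48) = 1.742×10^-6 K/W
  R_diatomaceous earth = L/(kA) = 0.0638/(0.0928·1.48) = 0.4645 K/W
  R_stainless steel = L/(kA) = 0.00266/(15.3·1.48) = 1.175×10^-4 K/W
  R_carbon steel = L/(kA) = 0.0101/(46.0·1.48) = 1.484×10^-4 K/W
ΣR = 1.742×10^-6 + 0.4645 + 1.175×10^-4 + 1.484×10^-4 = 0.4648 K/W
Q = ΔT/ΣR = (238 °C − 20.6 °C)/0.4648 = 468 W

Q = 468 W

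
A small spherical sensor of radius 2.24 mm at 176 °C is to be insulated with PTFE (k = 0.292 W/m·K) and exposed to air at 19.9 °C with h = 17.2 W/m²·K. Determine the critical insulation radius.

r_cr = 3.40 cm

For a sphere, r_cr = 2k_ins/h = 2·0.292/17.2 = 0.0340 m = 3.40 cm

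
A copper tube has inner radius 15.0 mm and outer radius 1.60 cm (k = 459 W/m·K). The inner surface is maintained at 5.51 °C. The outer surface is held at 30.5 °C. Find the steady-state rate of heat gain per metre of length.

Q' = 2πk·ΔT/ln(r₂/r₁) = 2π × 459 × 24.99 / ln(0.0160/0.0150) = 1.12×10^6 W/m

Q' = 1120 kW/m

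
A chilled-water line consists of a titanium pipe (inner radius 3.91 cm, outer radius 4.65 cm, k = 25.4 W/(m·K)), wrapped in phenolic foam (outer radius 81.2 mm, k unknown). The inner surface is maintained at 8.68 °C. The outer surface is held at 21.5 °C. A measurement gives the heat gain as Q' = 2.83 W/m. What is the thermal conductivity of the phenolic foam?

ΣR = ΔT/Q' = |8.68 − 21.5|/2.83 = 4.530 m·K/W
Known resistances:
  R'_titanium = ln(0.0465/0.0391)/(2πk) = 0.1733/(2π·25.4) = 0.001086 m·K/W
R_phenolic foam = ΣR − ΣR_known = 4.530 − 0.001086 = 4.529 m·K/W
ln(r₂/r₁)/(2πk) = 4.529 ⇒ k = 0.5575/(2π·4.529) = 0.0196 W/m·K

k = 0.0196 W/m·K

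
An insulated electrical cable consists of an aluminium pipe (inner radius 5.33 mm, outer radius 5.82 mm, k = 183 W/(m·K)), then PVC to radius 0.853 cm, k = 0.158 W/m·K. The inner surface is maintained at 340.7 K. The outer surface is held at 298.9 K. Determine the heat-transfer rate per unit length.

Q' = 109 W/m

Resistance network (inner→outer):
  R'_aluminium = ln(0.00582/0.00533)/(2πk) = 0.08795/(2π·183) = 7.649×10^-5 m·K/W
  R'_PVC = ln(0.00853/0.00582)/(2πk) = 0.3823/(2π·0.158) = 0.3851 m·K/W
ΣR = 7.649×10^-5 + 0.3851 = 0.3852 m·K/W
Q' = ΔT/ΣR = (340.7 K − 298.9 K)/0.3852 = 109 W/m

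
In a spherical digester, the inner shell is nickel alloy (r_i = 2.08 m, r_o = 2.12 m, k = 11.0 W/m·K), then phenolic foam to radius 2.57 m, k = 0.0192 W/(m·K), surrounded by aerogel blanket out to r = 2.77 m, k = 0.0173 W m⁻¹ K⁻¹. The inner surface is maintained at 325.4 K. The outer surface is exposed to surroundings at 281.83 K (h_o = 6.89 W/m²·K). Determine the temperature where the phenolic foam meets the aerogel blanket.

T = 293.9 K

Series thermal resistances, inner to outer:
  R_nickel alloy = (1/2.08 − 1/2.12)/(4πk) = 0.009071/(4π·11.0) = 6.562×10^-5 K/W
  R_phenolic foam = (1/2.12 − 1/2.57)/(4πk) = 0.08259/(4π·0.0192) = 0.3423 K/W
  R_aerogel blanket = (1/2.57 − 1/2.77)/(4πk) = 0.02809/(4π·0.0173) = 0.1292 K/W
  R_conv,out = 1/(4πr²h) = 1/(4π·2.77²·6.89) = 0.001505 K/W
ΣR = 6.562×10^-5 + 0.3423 + 0.1292 + 0.001505 = 0.4731 K/W
Q = ΔT/ΣR = (325.4 K − 281.83 K)/0.4731 = 92.09 W
From the inner boundary to the phenolic foam/aerogel blanket interface, ΣR_partial = 0.3424 K/W.
T_interface = T_in − Q·ΣR_partial = 325.4 K − (92.09)(0.3424) = 293.9 K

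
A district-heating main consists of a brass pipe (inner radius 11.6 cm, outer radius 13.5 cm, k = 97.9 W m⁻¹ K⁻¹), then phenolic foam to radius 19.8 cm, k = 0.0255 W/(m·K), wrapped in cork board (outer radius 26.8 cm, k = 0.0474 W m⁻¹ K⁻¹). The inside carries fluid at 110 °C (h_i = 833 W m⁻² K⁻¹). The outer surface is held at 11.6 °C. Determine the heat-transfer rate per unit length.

Q' = 28.9 W/m

Treat each layer as a resistance in series:
  R'_conv,in = 1/(2πr h) = 1/(2π·0.116·833) = 0.001647 m·K/W
  R'_brass = ln(0.135/0.116)/(2πk) = 0.1517/(2π·97.9) = 2.466×10^-4 m·K/W
  R'_phenolic foam = ln(0.198/0.135)/(2πk) = 0.3830/(2π·0.0255) = 2.390 m·K/W
  R'_cork board = ln(0.268/0.198)/(2πk) = 0.3027/(2π·0.0474) = 1.016 m·K/W
ΣR = 0.001647 + 2.466×10^-4 + 2.390 + 1.016 = 3.408 m·K/W
Q' = ΔT/ΣR = (110 °C − 11.6 °C)/3.408 = 28.9 W/m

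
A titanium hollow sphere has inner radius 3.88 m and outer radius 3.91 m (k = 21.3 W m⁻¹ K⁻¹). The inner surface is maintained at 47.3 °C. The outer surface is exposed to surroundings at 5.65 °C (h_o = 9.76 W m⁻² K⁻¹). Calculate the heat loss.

Q = 77.0 kW

Treat each layer as a resistance in series:
  R_titanium = (1/3.88 − 1/3.91)/(4πk) = 0.001977/(4π·21.3) = 7.388×10^-6 K/W
  R_conv,out = 1/(4πr²h) = 1/(4π·3.91²·9.76) = 5.333×10^-4 K/W
ΣR = 7.388×10^-6 + 5.333×10^-4 = 5.407×10^-4 K/W
Q = ΔT/ΣR = (47.3 °C − 5.65 °C)/5.407×10^-4 = 77000 W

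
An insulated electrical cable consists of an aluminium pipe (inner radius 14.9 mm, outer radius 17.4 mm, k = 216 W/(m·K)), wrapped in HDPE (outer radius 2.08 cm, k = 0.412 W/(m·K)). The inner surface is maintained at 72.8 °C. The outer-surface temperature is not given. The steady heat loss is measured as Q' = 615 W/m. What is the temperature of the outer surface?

T_out = 30.3 °C

Series resistances:
  R'_aluminium = ln(0.0174/0.0149)/(2πk) = 0.1551/(2π·216) = 1.143×10^-4 m·K/W
  R'_HDPE = ln(0.0208/0.0174)/(2πk) = 0.1785/(2π·0.412) = 0.06895 m·K/W
ΣR = 0.06906 m·K/W
ΔT = Q'·ΣR = 615 × 0.06906 = 42.47 K
Heat flows outward, so T_out = T_in − ΔT = 72.8 − 42.47 = 30.3 °C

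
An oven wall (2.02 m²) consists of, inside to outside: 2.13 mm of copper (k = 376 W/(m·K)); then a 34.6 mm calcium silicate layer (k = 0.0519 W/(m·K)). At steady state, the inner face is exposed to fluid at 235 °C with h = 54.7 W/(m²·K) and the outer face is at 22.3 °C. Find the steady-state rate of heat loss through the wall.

Series thermal resistances, inner to outer:
  R_conv,in = 1/(hA) = 1/(54.7·2.02) = 0.009050 K/W
  R_copper = L/(kA) = 0.00213/(376·2.02) = 2.804×10^-6 K/W
  R_calcium silicate = L/(kA) = 0.0346/(0.0519·2.02) = 0.3300 K/W
ΣR = 0.009050 + 2.804×10^-6 + 0.3300 = 0.3391 K/W
Q = ΔT/ΣR = (235 °C − 22.3 °C)/0.3391 = 627 W

Q = 627 W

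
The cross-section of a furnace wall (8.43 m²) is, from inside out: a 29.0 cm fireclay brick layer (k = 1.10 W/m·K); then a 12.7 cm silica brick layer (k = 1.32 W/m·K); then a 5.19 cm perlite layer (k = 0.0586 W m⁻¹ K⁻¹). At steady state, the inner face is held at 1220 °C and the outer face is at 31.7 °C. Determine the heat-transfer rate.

Q = 8040 W

Resistance network (inner→outer):
  R_fireclay brick = L/(kA) = 0.290/(1.10·8.43) = 0.03127 K/W
  R_silica brick = L/(kA) = 0.127/(1.32·8.43) = 0.01141 K/W
  R_perlite = L/(kA) = 0.0519/(0.0586·8.43) = 0.1051 K/W
ΣR = 0.03127 + 0.01141 + 0.1051 = 0.1478 K/W
Q = ΔT/ΣR = (1220 °C − 31.7 °C)/0.1478 = 8040 W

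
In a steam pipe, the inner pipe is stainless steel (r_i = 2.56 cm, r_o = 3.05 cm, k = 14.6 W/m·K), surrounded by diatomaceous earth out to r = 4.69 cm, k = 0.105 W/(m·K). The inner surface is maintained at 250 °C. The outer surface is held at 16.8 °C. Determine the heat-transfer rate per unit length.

Treat each layer as a resistance in series:
  R'_stainless steel = ln(0.0305/0.0256)/(2πk) = 0.1751/(2π·14.6) = 0.001909 m·K/W
  R'_diatomaceous earth = ln(0.0469/0.0305)/(2πk) = 0.4303/(2π·0.105) = 0.6522 m·K/W
ΣR = 0.001909 + 0.6522 = 0.6541 m·K/W
Q' = ΔT/ΣR = (250 °C − 16.8 °C)/0.6541 = 357 W/m

Q' = 357 W/m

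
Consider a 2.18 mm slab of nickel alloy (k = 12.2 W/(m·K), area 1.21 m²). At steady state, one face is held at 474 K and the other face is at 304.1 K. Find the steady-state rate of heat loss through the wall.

Q = kA·ΔT/L = 12.2 × 1.21 × |474 K − 304.1 K| / 0.00218 = 1.15×10^6 W

Q = 1.15×10^6 W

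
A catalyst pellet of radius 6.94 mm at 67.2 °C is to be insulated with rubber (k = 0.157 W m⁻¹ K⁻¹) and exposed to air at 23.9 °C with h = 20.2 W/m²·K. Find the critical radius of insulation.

For a sphere, r_cr = 2k_ins/h = 2·0.157/20.2 = 0.0155 m = 1.55 cm

r_cr = 1.55 cm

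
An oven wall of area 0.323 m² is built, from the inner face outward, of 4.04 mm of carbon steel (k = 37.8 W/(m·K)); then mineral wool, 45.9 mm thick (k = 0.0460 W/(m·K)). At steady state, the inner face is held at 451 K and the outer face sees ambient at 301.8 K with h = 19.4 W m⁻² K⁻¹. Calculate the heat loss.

Q = 45.9 W

Treat each layer as a resistance in series:
  R_carbon steel = L/(kA) = 0.00404/(37.8·0.323) = 3.309×10^-4 K/W
  R_mineral wool = L/(kA) = 0.0459/(0.0460·0.323) = 3.089 K/W
  R_conv,out = 1/(hA) = 1/(19.4·0.323) = 0.1596 K/W
ΣR = 3.309×10^-4 + 3.089 + 0.1596 = 3.249 K/W
Q = ΔT/ΣR = (451 K − 301.8 K)/3.249 = 45.9 W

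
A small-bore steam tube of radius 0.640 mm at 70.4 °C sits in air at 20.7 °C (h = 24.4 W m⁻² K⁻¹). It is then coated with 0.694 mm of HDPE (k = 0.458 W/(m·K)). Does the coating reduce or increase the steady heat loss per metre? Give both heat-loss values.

increases: 4.88 → 9.66 W/m

Critical radius for a cylinder: r_cr = k/h = 0.0188 m = 1.88 cm.
Outer radius after coating: r₂ = 6.40×10^-4 + 6.94×10^-4 = 0.001334 m.
Since r₁ < r_cr and r₂ ≤ r_cr, the coating moves toward the maximum at r_cr — heat loss rises.
Bare: R = 1/(2πr₁h) = 10.19 m·K/W; Q = 49.7/10.19 = 4.88 W/m.
Coated: R = R_cond + R_conv = 5.145 m·K/W; Q = 49.7/5.145 = 9.66 W/m.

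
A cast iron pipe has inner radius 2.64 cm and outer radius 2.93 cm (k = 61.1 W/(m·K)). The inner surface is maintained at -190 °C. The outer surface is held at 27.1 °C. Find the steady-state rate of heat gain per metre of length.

Q' = 800 kW/m

Q' = 2πk·ΔT/ln(r₂/r₁) = 2π × 61.1 × 217.1 / ln(0.0293/0.0264) = 8.00×10^5 W/m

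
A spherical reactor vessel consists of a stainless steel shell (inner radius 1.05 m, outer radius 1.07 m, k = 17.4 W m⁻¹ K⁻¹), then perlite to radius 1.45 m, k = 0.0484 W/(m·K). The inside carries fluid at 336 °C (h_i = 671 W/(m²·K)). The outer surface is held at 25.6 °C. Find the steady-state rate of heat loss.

Q = 770 W

Series thermal resistances, inner to outer:
  R_conv,in = 1/(4πr²h) = 1/(4π·1.05²·671) = 1.076×10^-4 K/W
  R_stainless steel = (1/1.05 − 1/1.07)/(4πk) = 0.01780/(4π·17.4) = 8.141×10^-5 K/W
  R_perlite = (1/1.07 − 1/1.45)/(4πk) = 0.2449/(4π·0.0484) = 0.4027 K/W
ΣR = 1.076×10^-4 + 8.141×10^-5 + 0.4027 = 0.4029 K/W
Q = ΔT/ΣR = (336 °C − 25.6 °C)/0.4029 = 770 W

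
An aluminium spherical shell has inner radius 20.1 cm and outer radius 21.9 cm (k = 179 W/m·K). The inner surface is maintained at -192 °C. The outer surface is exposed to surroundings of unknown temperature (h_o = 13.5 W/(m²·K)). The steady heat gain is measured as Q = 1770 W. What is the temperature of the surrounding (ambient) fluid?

T_out = 25.9 °C

Sum the resistances:
  R_aluminium = (1/0.201 − 1/0.219)/(4πk) = 0.4089/(4π·179) = 1.818×10^-4 K/W
  R_conv,out = 1/(4πr²h) = 1/(4π·0.219²·13.5) = 0.1229 K/W
ΣR = 0.1231 K/W
ΔT = Q·ΣR = 1770 × 0.1231 = 217.9 K
Heat flows inward, so T_out = T_in + ΔT = -192 + 217.9 = 25.9 °C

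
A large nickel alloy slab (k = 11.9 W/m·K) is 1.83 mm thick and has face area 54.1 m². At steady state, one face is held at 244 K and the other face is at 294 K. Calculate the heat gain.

Q = 17600 kW

Q = kA·ΔT/L = 11.9 × 54.1 × |244 K − 294 K| / 0.00183 = 1.76×10^7 W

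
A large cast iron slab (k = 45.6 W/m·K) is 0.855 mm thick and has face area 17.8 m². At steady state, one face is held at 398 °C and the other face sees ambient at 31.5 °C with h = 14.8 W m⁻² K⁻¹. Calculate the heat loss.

Resistance network (inner→outer):
  R_cast iron = L/(kA) = 8.55×10^-4/(45.6·17.8) = 1.053×10^-6 K/W
  R_conv,out = 1/(hA) = 1/(14.8·17.8) = 0.003796 K/W
ΣR = 1.053×10^-6 + 0.003796 = 0.003797 K/W
Q = ΔT/ΣR = (398 °C − 31.5 °C)/0.003797 = 96500 W

Q = 96.5 kW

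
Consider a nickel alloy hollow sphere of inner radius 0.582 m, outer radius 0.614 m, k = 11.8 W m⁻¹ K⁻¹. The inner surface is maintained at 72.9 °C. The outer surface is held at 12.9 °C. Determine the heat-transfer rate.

Q = 99400 W

Q = 4πk·ΔT/(1/r₁ − 1/r₂) = 4π × 11.8 × 60 / (1/0.582 − 1/0.614) = 99400 W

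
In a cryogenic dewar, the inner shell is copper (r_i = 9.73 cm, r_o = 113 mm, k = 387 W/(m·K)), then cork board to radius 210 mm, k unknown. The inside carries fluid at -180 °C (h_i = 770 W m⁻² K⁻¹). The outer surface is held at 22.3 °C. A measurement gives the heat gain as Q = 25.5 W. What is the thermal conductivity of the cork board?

k = 0.0411 W/m·K

ΣR = ΔT/Q = |-180 − 22.3|/25.5 = 7.933 K/W
Known resistances:
  R_conv,in = 1/(4πr²h) = 1/(4π·0.0973²·770) = 0.01092 K/W
  R_copper = (1/0.0973 − 1/0.113)/(4πk) = 1.428/(4π·387) = 2.936×10^-4 K/W
R_cork board = ΣR − ΣR_known = 7.933 − 0.01121 = 7.922 K/W
(1/r₁−1/r₂)/(4πk) = 7.922 ⇒ k = 4.088/(4π·7.922) = 0.0411 W/m·K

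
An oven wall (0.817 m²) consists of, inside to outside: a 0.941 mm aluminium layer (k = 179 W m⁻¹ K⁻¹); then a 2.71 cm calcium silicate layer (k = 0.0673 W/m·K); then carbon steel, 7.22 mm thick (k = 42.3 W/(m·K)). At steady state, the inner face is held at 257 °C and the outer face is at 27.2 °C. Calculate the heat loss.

Q = 466 W

Resistance network (inner→outer):
  R_aluminium = L/(kA) = 9.41×10^-4/(179·0.817) = 6.434×10^-6 K/W
  R_calcium silicate = L/(kA) = 0.0271/(0.0673·0.817) = 0.4929 K/W
  R_carbon steel = L/(kA) = 0.00722/(42.3·0.817) = 2.089×10^-4 K/W
ΣR = 6.434×10^-6 + 0.4929 + 2.089×10^-4 = 0.4931 K/W
Q = ΔT/ΣR = (257 °C − 27.2 °C)/0.4931 = 466 W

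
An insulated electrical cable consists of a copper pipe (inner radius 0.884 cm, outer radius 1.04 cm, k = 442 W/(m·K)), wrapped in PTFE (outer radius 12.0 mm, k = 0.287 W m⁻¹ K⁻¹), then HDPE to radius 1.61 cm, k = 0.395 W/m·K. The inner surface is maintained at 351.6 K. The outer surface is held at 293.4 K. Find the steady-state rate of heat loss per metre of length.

Treat each layer as a resistance in series:
  R'_copper = ln(0.0104/0.00884)/(2πk) = 0.1625/(2π·442) = 5.852×10^-5 m·K/W
  R'_PTFE = ln(0.0120/0.0104)/(2πk) = 0.1431/(2π·0.287) = 0.07936 m·K/W
  R'_HDPE = ln(0.0161/0.0120)/(2πk) = 0.2939/(2π·0.395) = 0.1184 m·K/W
ΣR = 5.852×10^-5 + 0.07936 + 0.1184 = 0.1978 m·K/W
Q' = ΔT/ΣR = (351.6 K − 293.4 K)/0.1978 = 294 W/m

Q' = 294 W/m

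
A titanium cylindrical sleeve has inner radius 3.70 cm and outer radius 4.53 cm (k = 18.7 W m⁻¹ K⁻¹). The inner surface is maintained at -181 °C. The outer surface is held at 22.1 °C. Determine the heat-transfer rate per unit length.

Q' = 118 kW/m

Q' = 2πk·ΔT/ln(r₂/r₁) = 2π × 18.7 × 203.1 / ln(0.0453/0.0370) = 1.18×10^5 W/m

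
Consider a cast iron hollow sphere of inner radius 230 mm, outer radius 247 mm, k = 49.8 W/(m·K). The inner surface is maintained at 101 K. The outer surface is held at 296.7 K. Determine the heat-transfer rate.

Q = 409 kW

Q = 4πk·ΔT/(1/r₁ − 1/r₂) = 4π × 49.8 × 195.7 / (1/0.230 − 1/0.247) = 4.09×10^5 W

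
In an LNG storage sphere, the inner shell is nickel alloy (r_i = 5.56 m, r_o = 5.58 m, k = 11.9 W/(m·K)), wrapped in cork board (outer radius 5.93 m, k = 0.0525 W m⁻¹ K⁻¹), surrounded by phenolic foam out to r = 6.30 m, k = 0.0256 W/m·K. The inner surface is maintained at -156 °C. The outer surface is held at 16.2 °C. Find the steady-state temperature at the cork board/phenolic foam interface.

T = -97.0 °C

Treat each layer as a resistance in series:
  R_nickel alloy = (1/5.56 − 1/5.58)/(4πk) = 6.446×10^-4/(4π·11.9) = 4.311×10^-6 K/W
  R_cork board = (1/5.58 − 1/5.93)/(4πk) = 0.01058/(4π·0.0525) = 0.01603 K/W
  R_phenolic foam = (1/5.93 − 1/6.30)/(4πk) = 0.009904/(4π·0.0256) = 0.03079 K/W
ΣR = 4.311×10^-6 + 0.01603 + 0.03079 = 0.04682 K/W
Q = ΔT/ΣR = (-156 °C − 16.2 °C)/0.04682 = -3678 W
From the inner boundary to the cork board/phenolic foam interface, ΣR_partial = 0.01603 K/W.
T_interface = T_in − Q·ΣR_partial = -156 °C − (-3678)(0.01603) = -97.0 °C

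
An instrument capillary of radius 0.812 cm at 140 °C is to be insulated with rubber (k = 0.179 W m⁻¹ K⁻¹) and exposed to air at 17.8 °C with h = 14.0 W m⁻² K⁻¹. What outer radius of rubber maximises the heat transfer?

r_cr = 1.28 cm

For a cylinder, r_cr = k_ins/h = 0.179/14.0 = 0.0128 m = 1.28 cm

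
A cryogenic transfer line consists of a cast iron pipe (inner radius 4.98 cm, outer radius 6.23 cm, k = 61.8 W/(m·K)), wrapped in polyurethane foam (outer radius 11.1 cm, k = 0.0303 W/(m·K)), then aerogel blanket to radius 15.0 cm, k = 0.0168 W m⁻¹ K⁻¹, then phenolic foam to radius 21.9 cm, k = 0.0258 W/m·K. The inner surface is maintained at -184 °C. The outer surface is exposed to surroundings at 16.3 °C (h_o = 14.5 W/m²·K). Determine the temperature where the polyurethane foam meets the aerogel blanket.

Series thermal resistances, inner to outer:
  R'_cast iron = ln(0.0623/0.0498)/(2πk) = 0.2239/(2π·61.8) = 5.767×10^-4 m·K/W
  R'_polyurethane foam = ln(0.111/0.0623)/(2πk) = 0.5776/(2π·0.0303) = 3.034 m·K/W
  R'_aerogel blanket = ln(0.150/0.111)/(2πk) = 0.3011/(2π·0.0168) = 2.853 m·K/W
  R'_phenolic foam = ln(0.219/0.150)/(2πk) = 0.3784/(2π·0.0258) = 2.334 m·K/W
  R'_conv,out = 1/(2πr h) = 1/(2π·0.219·14.5) = 0.05012 m·K/W
ΣR = 5.767×10^-4 + 3.034 + 2.853 + 2.334 + 0.05012 = 8.272 m·K/W
Q' = ΔT/ΣR = (-184 °C − 16.3 °C)/8.272 = -24.21 W/m
From the inner boundary to the polyurethane foam/aerogel blanket interface, ΣR_partial = 3.035 m·K/W.
T_interface = T_in − Q'·ΣR_partial = -184 °C − (-24.21)(3.035) = -111 °C

T = -111 °C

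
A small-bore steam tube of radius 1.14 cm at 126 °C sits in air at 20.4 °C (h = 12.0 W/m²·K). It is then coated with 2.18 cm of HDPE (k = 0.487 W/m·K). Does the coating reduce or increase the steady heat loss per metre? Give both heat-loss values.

increases: 90.8 → 141 W/m

Critical radius for a cylinder: r_cr = k/h = 0.0406 m = 4.06 cm.
Outer radius after coating: r₂ = 0.0114 + 0.0218 = 0.0332 m.
Since r₁ < r_cr and r₂ ≤ r_cr, the coating moves toward the maximum at r_cr — heat loss rises.
Bare: R = 1/(2πr₁h) = 1.163 m·K/W; Q = 105.6/1.163 = 90.8 W/m.
Coated: R = R_cond + R_conv = 0.7488 m·K/W; Q = 105.6/0.7488 = 141 W/m.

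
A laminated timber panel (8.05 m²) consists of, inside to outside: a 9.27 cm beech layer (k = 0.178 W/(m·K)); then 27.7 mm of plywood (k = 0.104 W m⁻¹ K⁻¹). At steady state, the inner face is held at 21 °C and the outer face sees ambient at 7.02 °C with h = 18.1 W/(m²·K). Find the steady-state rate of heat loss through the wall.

Q = 134 W

Series thermal resistances, inner to outer:
  R_beech = L/(kA) = 0.0927/(0.178·8.05) = 0.06469 K/W
  R_plywood = L/(kA) = 0.0277/(0.104·8.05) = 0.03309 K/W
  R_conv,out = 1/(hA) = 1/(18.1·8.05) = 0.006863 K/W
ΣR = 0.06469 + 0.03309 + 0.006863 = 0.1046 K/W
Q = ΔT/ΣR = (21 °C − 7.02 °C)/0.1046 = 134 W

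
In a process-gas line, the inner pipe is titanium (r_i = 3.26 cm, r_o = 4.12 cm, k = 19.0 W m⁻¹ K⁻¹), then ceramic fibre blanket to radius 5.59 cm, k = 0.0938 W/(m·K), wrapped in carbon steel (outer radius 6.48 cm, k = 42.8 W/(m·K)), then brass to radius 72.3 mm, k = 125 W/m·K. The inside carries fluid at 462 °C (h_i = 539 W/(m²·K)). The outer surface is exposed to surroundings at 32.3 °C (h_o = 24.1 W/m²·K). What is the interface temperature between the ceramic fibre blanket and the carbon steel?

T = 96.0 °C

Treat each layer as a resistance in series:
  R'_conv,in = 1/(2πr h) = 1/(2π·0.0326·539) = 0.009058 m·K/W
  R'_titanium = ln(0.0412/0.0326)/(2πk) = 0.2341/(2π·19.0) = 0.001961 m·K/W
  R'_ceramic fibre blanket = ln(0.0559/0.0412)/(2πk) = 0.3051/(2π·0.0938) = 0.5177 m·K/W
  R'_carbon steel = ln(0.0648/0.0559)/(2πk) = 0.1477/(2π·42.8) = 5.494×10^-4 m·K/W
  R'_brass = ln(0.0723/0.0648)/(2πk) = 0.1095/(2π·125) = 1.394×10^-4 m·K/W
  R'_conv,out = 1/(2πr h) = 1/(2π·0.0723·24.1) = 0.09134 m·K/W
ΣR = 0.009058 + 0.001961 + 0.5177 + 5.494×10^-4 + 1.394×10^-4 + 0.09134 = 0.6207 m·K/W
Q' = ΔT/ΣR = (462 °C − 32.3 °C)/0.6207 = 692.3 W/m
From the inner boundary to the ceramic fibre blanket/carbon steel interface, ΣR_partial = 0.5287 m·K/W.
T_interface = T_in − Q'·ΣR_partial = 462 °C − (692.3)(0.5287) = 96.0 °C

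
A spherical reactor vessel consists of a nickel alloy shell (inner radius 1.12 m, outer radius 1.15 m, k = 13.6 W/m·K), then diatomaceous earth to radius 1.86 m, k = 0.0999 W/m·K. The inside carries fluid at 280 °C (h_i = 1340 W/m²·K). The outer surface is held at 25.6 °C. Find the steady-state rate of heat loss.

Q = 961 W

Treat each layer as a resistance in series:
  R_conv,in = 1/(4πr²h) = 1/(4π·1.12²·1340) = 4.734×10^-5 K/W
  R_nickel alloy = (1/1.12 − 1/1.15)/(4πk) = 0.02329/(4π·13.6) = 1.363×10^-4 K/W
  R_diatomaceous earth = (1/1.15 − 1/1.86)/(4πk) = 0.3319/(4π·0.0999) = 0.2644 K/W
ΣR = 4.734×10^-5 + 1.363×10^-4 + 0.2644 = 0.2646 K/W
Q = ΔT/ΣR = (280 °C − 25.6 °C)/0.2646 = 961 W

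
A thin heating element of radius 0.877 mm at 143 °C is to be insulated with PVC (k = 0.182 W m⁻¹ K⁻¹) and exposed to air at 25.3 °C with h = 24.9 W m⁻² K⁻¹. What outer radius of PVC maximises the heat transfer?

r_cr = 0.731 cm

For a cylinder, r_cr = k_ins/h = 0.182/24.9 = 0.00731 m = 0.731 cm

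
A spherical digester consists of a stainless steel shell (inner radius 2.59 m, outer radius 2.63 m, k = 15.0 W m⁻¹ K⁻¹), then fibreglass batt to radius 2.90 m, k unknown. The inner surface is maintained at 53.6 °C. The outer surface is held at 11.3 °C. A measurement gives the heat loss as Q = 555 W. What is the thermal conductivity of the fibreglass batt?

k = 0.0370 W/m·K

ΣR = ΔT/Q = |53.6 − 11.3|/555 = 0.07622 K/W
Known resistances:
  R_stainless steel = (1/2.59 − 1/2.63)/(4πk) = 0.005872/(4π·15.0) = 3.115×10^-5 K/W
R_fibreglass batt = ΣR − ΣR_known = 0.07622 − 3.115×10^-5 = 0.07619 K/W
(1/r₁−1/r₂)/(4πk) = 0.07619 ⇒ k = 0.03540/(4π·0.07619) = 0.0370 W/m·K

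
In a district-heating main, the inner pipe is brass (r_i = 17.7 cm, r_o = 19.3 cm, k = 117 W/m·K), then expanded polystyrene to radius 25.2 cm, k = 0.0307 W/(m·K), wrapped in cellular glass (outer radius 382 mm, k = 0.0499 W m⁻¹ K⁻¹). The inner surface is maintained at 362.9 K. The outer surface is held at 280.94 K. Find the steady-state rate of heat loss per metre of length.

Treat each layer as a resistance in series:
  R'_brass = ln(0.193/0.177)/(2πk) = 0.08654/(2π·117) = 1.177×10^-4 m·K/W
  R'_expanded polystyrene = ln(0.252/0.193)/(2πk) = 0.2667/(2π·0.0307) = 1.383 m·K/W
  R'_cellular glass = ln(0.382/0.252)/(2πk) = 0.4160/(2π·0.0499) = 1.327 m·K/W
ΣR = 1.177×10^-4 + 1.383 + 1.327 = 2.710 m·K/W
Q' = ΔT/ΣR = (362.9 K − 280.94 K)/2.710 = 30.2 W/m

Q' = 30.2 W/m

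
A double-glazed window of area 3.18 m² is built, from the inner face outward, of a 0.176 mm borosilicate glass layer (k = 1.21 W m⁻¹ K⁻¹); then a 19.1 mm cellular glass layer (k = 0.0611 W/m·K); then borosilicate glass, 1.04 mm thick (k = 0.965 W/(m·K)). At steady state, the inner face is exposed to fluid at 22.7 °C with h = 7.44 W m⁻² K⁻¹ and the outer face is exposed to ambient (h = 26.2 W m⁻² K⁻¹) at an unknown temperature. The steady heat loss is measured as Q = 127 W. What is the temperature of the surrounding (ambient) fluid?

T_out = 3.27 °C

Sum the resistances:
  R_conv,in = 1/(hA) = 1/(7.44·3.18) = 0.04227 K/W
  R_borosilicate glass = L/(kA) = 1.76×10^-4/(1.21·3.18) = 4.574×10^-5 K/W
  R_cellular glass = L/(kA) = 0.0191/(0.0611·3.18) = 0.09830 K/W
  R_borosilicate glass = L/(kA) = 0.00104/(0.965·3.18) = 3.389×10^-4 K/W
  R_conv,out = 1/(hA) = 1/(26.2·3.18) = 0.01200 K/W
ΣR = 0.1530 K/W
ΔT = Q·ΣR = 127 × 0.1530 = 19.43 K
Heat flows outward, so T_out = T_in − ΔT = 22.7 − 19.43 = 3.27 °C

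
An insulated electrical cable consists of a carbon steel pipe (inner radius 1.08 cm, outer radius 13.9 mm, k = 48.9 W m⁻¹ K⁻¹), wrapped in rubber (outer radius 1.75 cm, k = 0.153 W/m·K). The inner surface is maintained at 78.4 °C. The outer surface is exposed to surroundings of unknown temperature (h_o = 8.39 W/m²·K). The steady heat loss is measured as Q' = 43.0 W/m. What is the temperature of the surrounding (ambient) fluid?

T_out = 21.5 °C

Series resistances:
  R'_carbon steel = ln(0.0139/0.0108)/(2πk) = 0.2523/(2π·48.9) = 8.213×10^-4 m·K/W
  R'_rubber = ln(0.0175/0.0139)/(2πk) = 0.2303/(2π·0.153) = 0.2396 m·K/W
  R'_conv,out = 1/(2πr h) = 1/(2π·0.0175·8.39) = 1.084 m·K/W
ΣR = 1.324 m·K/W
ΔT = Q'·ΣR = 43.0 × 1.324 = 56.93 K
Heat flows outward, so T_out = T_in − ΔT = 78.4 − 56.93 = 21.5 °C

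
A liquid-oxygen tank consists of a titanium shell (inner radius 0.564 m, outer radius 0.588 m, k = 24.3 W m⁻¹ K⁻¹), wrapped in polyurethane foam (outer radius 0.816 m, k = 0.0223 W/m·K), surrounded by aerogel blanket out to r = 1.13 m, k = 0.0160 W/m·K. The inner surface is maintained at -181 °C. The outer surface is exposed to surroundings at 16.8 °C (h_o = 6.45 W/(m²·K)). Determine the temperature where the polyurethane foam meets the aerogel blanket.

T = -82.3 °C

Resistance network (inner→outer):
  R_titanium = (1/0.564 − 1/0.588)/(4πk) = 0.07237/(4π·24.3) = 2.370×10^-4 K/W
  R_polyurethane foam = (1/0.588 − 1/0.816)/(4πk) = 0.4752/(4π·0.0223) = 1.696 K/W
  R_aerogel blanket = (1/0.816 − 1/1.13)/(4πk) = 0.3405/(4π·0.0160) = 1.694 K/W
  R_conv,out = 1/(4πr²h) = 1/(4π·1.13²·6.45) = 0.009662 K/W
ΣR = 2.370×10^-4 + 1.696 + 1.694 + 0.009662 = 3.400 K/W
Q = ΔT/ΣR = (-181 °C − 16.8 °C)/3.400 = -58.18 W
From the inner boundary to the polyurethane foam/aerogel blanket interface, ΣR_partial = 1.696 K/W.
T_interface = T_in − Q·ΣR_partial = -181 °C − (-58.18)(1.696) = -82.3 °C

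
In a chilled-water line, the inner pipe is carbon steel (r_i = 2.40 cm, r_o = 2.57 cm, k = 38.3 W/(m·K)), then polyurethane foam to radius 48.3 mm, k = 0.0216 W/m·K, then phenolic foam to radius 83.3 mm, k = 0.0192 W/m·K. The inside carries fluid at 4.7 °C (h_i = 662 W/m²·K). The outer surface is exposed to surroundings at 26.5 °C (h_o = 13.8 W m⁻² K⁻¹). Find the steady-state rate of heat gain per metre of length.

Q' = 2.34 W/m

Treat each layer as a resistance in series:
  R'_conv,in = 1/(2πr h) = 1/(2π·0.0240·662) = 0.01002 m·K/W
  R'_carbon steel = ln(0.0257/0.0240)/(2πk) = 0.06844/(2π·38.3) = 2.844×10^-4 m·K/W
  R'_polyurethane foam = ln(0.0483/0.0257)/(2πk) = 0.6309/(2π·0.0216) = 4.649 m·K/W
  R'_phenolic foam = ln(0.0833/0.0483)/(2πk) = 0.5450/(2π·0.0192) = 4.518 m·K/W
  R'_conv,out = 1/(2πr h) = 1/(2π·0.0833·13.8) = 0.1385 m·K/W
ΣR = 0.01002 + 2.844×10^-4 + 4.649 + 4.518 + 0.1385 = 9.316 m·K/W
Q' = ΔT/ΣR = (4.7 °C − 26.5 °C)/9.316 = -2.34 W/m
(Negative Q' ⇒ heat flows inward; heat gain = 2.34 W/m.)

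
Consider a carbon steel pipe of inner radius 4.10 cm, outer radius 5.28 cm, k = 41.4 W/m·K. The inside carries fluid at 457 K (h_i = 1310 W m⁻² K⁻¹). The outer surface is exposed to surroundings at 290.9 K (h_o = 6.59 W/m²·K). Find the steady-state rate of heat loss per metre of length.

Q' = 360 W/m

Series thermal resistances, inner to outer:
  R'_conv,in = 1/(2πr h) = 1/(2π·0.0410·1310) = 0.002963 m·K/W
  R'_carbon steel = ln(0.0528/0.0410)/(2πk) = 0.2529/(2π·41.4) = 9.724×10^-4 m·K/W
  R'_conv,out = 1/(2πr h) = 1/(2π·0.0528·6.59) = 0.4574 m·K/W
ΣR = 0.002963 + 9.724×10^-4 + 0.4574 = 0.4613 m·K/W
Q' = ΔT/ΣR = (457 K − 290.9 K)/0.4613 = 360 W/m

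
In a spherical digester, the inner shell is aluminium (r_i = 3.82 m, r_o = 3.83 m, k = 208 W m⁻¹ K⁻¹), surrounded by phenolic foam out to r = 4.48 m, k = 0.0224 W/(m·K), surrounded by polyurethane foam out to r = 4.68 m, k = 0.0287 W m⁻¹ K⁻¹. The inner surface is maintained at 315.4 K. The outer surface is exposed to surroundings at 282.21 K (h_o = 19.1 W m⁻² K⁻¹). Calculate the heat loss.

Q = 206 W

Treat each layer as a resistance in series:
  R_aluminium = (1/3.82 − 1/3.83)/(4πk) = 6.835×10^-4/(4π·208) = 2.615×10^-7 K/W
  R_phenolic foam = (1/3.83 − 1/4.48)/(4πk) = 0.03788/(4π·0.0224) = 0.1346 K/W
  R_polyurethane foam = (1/4.48 − 1/4.68)/(4πk) = 0.009539/(4π·0.0287) = 0.02645 K/W
  R_conv,out = 1/(4πr²h) = 1/(4π·4.68²·19.1) = 1.902×10^-4 K/W
ΣR = 2.615×10^-7 + 0.1346 + 0.02645 + 1.902×10^-4 = 0.1612 K/W
Q = ΔT/ΣR = (315.4 K − 282.21 K)/0.1612 = 206 W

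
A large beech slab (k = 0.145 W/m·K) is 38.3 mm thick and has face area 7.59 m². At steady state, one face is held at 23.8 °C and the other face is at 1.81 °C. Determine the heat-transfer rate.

Q = 632 W

Q = kA·ΔT/L = 0.145 × 7.59 × |23.8 °C − 1.81 °C| / 0.0383 = 632 W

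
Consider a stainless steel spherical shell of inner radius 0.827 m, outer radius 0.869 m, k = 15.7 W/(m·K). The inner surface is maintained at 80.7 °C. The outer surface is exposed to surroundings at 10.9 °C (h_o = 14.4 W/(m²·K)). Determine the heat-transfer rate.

Q = 9170 W

Resistance network (inner→outer):
  R_stainless steel = (1/0.827 − 1/0.869)/(4πk) = 0.05844/(4π·15.7) = 2.962×10^-4 K/W
  R_conv,out = 1/(4πr²h) = 1/(4π·0.869²·14.4) = 0.007318 K/W
ΣR = 2.962×10^-4 + 0.007318 = 0.007614 K/W
Q = ΔT/ΣR = (80.7 °C − 10.9 °C)/0.007614 = 9170 W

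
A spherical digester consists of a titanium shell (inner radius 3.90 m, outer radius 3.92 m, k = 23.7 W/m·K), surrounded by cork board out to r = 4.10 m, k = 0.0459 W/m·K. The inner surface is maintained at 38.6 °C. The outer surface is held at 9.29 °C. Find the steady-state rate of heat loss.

Q = 1510 W

Treat each layer as a resistance in series:
  R_titanium = (1/3.90 − 1/3.92)/(4πk) = 0.001308/(4π·23.7) = 4.393×10^-6 K/W
  R_cork board = (1/3.92 − 1/4.10)/(4πk) = 0.01120/(4π·0.0459) = 0.01942 K/W
ΣR = 4.393×10^-6 + 0.01942 = 0.01942 K/W
Q = ΔT/ΣR = (38.6 °C − 9.29 °C)/0.01942 = 1510 W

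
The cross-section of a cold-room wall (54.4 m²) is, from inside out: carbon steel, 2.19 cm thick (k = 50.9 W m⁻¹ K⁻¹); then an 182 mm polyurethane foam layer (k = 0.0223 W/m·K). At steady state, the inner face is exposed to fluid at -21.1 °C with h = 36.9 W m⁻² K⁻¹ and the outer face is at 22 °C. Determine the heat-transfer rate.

Q = 286 W

Treat each layer as a resistance in series:
  R_conv,in = 1/(hA) = 1/(36.9·54.4) = 4.982×10^-4 K/W
  R_carbon steel = L/(kA) = 0.0219/(50.9·54.4) = 7.909×10^-6 K/W
  R_polyurethane foam = L/(kA) = 0.182/(0.0223·54.4) = 0.1500 K/W
ΣR = 4.982×10^-4 + 7.909×10^-6 + 0.1500 = 0.1505 K/W
Q = ΔT/ΣR = (-21.1 °C − 22 °C)/0.1505 = -286 W
(Negative Q ⇒ heat flows inward; heat gain = 286 W.)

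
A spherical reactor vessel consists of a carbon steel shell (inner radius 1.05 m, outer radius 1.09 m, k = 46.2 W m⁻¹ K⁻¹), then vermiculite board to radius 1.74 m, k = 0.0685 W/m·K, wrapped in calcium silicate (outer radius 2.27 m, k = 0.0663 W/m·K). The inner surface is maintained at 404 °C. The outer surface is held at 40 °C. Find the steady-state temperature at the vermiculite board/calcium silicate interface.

T = 145 °C

Resistance network (inner→outer):
  R_carbon steel = (1/1.05 − 1/1.09)/(4πk) = 0.03495/(4π·46.2) = 6.020×10^-5 K/W
  R_vermiculite board = (1/1.09 − 1/1.74)/(4πk) = 0.3427/(4π·0.0685) = 0.3981 K/W
  R_calcium silicate = (1/1.74 − 1/2.27)/(4πk) = 0.1342/(4π·0.0663) = 0.1611 K/W
ΣR = 6.020×10^-5 + 0.3981 + 0.1611 = 0.5593 K/W
Q = ΔT/ΣR = (404 °C − 40 °C)/0.5593 = 650.8 W
From the inner boundary to the vermiculite board/calcium silicate interface, ΣR_partial = 0.3982 K/W.
T_interface = T_in − Q·ΣR_partial = 404 °C − (650.8)(0.3982) = 145 °C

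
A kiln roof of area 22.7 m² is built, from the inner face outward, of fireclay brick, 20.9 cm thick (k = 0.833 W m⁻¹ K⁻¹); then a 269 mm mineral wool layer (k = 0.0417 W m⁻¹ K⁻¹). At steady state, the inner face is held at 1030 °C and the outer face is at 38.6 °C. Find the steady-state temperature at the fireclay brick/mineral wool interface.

T = 993 °C

Resistance network (inner→outer):
  R_fireclay brick = L/(kA) = 0.209/(0.833·22.7) = 0.01105 K/W
  R_mineral wool = L/(kA) = 0.269/(0.0417·22.7) = 0.2842 K/W
ΣR = 0.01105 + 0.2842 = 0.2953 K/W
Q = ΔT/ΣR = (1030 °C − 38.6 °C)/0.2953 = 3357 W
From the inner boundary to the fireclay brick/mineral wool interface, ΣR_partial = 0.01105 K/W.
T_interface = T_in − Q·ΣR_partial = 1030 °C − (3357)(0.01105) = 993 °C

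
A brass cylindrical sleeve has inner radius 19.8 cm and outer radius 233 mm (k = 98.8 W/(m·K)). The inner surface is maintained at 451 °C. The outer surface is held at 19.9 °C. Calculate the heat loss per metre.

Q' = 2πk·ΔT/ln(r₂/r₁) = 2π × 98.8 × 431.1 / ln(0.233/0.198) = 1.64×10^6 W/m

Q' = 1640 kW/m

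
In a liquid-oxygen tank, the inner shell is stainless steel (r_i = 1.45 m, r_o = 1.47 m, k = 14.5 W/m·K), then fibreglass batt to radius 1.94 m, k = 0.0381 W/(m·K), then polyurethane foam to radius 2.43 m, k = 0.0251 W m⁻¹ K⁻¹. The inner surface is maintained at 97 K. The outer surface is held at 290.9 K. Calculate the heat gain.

Treat each layer as a resistance in series:
  R_stainless steel = (1/1.45 − 1/1.47)/(4πk) = 0.009383/(4π·14.5) = 5.150×10^-5 K/W
  R_fibreglass batt = (1/1.47 − 1/1.94)/(4πk) = 0.1648/(4π·0.0381) = 0.3442 K/W
  R_polyurethane foam = (1/1.94 − 1/2.43)/(4πk) = 0.1039/(4π·0.0251) = 0.3295 K/W
ΣR = 5.150×10^-5 + 0.3442 + 0.3295 = 0.6738 K/W
Q = ΔT/ΣR = (97 K − 290.9 K)/0.6738 = -288 W
(Negative Q ⇒ heat flows inward; heat gain = 288 W.)

Q = 288 W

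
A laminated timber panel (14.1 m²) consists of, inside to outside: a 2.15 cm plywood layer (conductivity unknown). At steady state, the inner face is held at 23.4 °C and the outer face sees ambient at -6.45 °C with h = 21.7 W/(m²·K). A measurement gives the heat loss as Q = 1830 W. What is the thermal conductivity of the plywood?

ΣR = ΔT/Q = |23.4 − -6.45|/1830 = 0.01631 K/W
Known resistances:
  R_conv,out = 1/(hA) = 1/(21.7·14.1) = 0.003268 K/W
R_plywood = ΣR − ΣR_known = 0.01631 − 0.003268 = 0.01304 K/W
L/(kA) = 0.01304 ⇒ k = 0.0215/(0.01304·14.1) = 0.117 W/m·K

k = 0.117 W/m·K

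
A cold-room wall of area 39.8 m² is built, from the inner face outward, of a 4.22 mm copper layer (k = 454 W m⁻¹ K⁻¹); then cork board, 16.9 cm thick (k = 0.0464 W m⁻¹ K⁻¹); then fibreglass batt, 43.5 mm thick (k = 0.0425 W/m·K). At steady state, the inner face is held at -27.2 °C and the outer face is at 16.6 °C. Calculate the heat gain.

Treat each layer as a resistance in series:
  R_copper = L/(kA) = 0.00422/(454·39.8) = 2.335×10^-7 K/W
  R_cork board = L/(kA) = 0.169/(0.0464·39.8) = 0.09151 K/W
  R_fibreglass batt = L/(kA) = 0.0435/(0.0425·39.8) = 0.02572 K/W
ΣR = 2.335×10^-7 + 0.09151 + 0.02572 = 0.1172 K/W
Q = ΔT/ΣR = (-27.2 °C − 16.6 °C)/0.1172 = -374 W
(Negative Q ⇒ heat flows inward; heat gain = 374 W.)

Q = 374 W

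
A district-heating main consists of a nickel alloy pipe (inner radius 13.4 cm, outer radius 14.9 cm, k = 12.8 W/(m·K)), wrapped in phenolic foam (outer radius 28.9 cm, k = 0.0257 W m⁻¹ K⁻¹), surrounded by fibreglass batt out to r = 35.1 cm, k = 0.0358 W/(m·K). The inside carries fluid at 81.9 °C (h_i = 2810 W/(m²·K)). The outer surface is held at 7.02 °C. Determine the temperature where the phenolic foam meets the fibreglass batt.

Resistance network (inner→outer):
  R'_conv,in = 1/(2πr h) = 1/(2π·0.134·2810) = 4.227×10^-4 m·K/W
  R'_nickel alloy = ln(0.149/0.134)/(2πk) = 0.1061/(2π·12.8) = 0.001319 m·K/W
  R'_phenolic foam = ln(0.289/0.149)/(2πk) = 0.6625/(2π·0.0257) = 4.103 m·K/W
  R'_fibreglass batt = ln(0.351/0.289)/(2πk) = 0.1944/(2π·0.0358) = 0.8641 m·K/W
ΣR = 4.227×10^-4 + 0.001319 + 4.103 + 0.8641 = 4.969 m·K/W
Q' = ΔT/ΣR = (81.9 °C − 7.02 °C)/4.969 = 15.07 W/m
From the inner boundary to the phenolic foam/fibreglass batt interface, ΣR_partial = 4.105 m·K/W.
T_interface = T_in − Q'·ΣR_partial = 81.9 °C − (15.07)(4.105) = 20.0 °C

T = 20.0 °C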